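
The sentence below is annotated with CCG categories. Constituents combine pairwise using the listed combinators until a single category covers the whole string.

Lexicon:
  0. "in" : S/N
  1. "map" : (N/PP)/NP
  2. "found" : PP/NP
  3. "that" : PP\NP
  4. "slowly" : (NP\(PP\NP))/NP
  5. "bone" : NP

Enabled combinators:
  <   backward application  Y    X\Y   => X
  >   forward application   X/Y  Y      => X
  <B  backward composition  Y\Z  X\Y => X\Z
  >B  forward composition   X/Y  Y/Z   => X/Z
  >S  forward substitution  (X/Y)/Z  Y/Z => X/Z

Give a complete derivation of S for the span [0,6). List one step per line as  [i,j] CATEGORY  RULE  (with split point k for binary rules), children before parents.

[0,6] S   >
  [0,1] "in" : S/N
  [1,6] N   >
    [1,3] N/NP   >S
      [1,2] "map" : (N/PP)/NP
      [2,3] "found" : PP/NP
    [3,6] NP   <
      [3,4] "that" : PP\NP
      [4,6] NP\(PP\NP)   >
        [4,5] "slowly" : (NP\(PP\NP))/NP
        [5,6] "bone" : NP

[0,1] S/N  lex  "in"
[1,2] (N/PP)/NP  lex  "map"
[2,3] PP/NP  lex  "found"
[1,3] N/NP  >S  k=2
[3,4] PP\NP  lex  "that"
[4,5] (NP\(PP\NP))/NP  lex  "slowly"
[5,6] NP  lex  "bone"
[4,6] NP\(PP\NP)  >  k=5
[3,6] NP  <  k=4
[1,6] N  >  k=3
[0,6] S  >  k=1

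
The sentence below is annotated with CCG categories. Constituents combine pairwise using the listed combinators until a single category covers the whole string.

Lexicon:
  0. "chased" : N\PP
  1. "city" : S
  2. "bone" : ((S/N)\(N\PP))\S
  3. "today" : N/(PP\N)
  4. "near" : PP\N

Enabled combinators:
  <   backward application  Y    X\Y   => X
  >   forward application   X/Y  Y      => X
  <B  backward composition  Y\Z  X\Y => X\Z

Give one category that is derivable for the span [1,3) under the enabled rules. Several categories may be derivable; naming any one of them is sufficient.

[0,5] S   >
  [0,3] S/N   <
    [0,1] "chased" : N\PP
    [1,3] (S/N)\(N\PP)   <
      [1,2] "city" : S
      [2,3] "bone" : ((S/N)\(N\PP))\S
  [3,5] N   >
    [3,4] "today" : N/(PP\N)
    [4,5] "near" : PP\N

(S/N)\(N\PP)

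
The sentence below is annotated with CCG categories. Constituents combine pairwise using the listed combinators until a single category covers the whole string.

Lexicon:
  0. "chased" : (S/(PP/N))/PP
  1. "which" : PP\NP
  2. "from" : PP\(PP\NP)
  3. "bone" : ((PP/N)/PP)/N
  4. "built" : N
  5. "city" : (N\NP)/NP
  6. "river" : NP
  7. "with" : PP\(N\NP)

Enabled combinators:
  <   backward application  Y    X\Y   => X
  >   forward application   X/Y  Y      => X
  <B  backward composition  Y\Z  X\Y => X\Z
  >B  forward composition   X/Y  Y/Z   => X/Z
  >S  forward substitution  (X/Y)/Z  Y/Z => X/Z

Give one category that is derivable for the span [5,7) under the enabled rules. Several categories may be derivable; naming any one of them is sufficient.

[0,8] S   >
  [0,5] S/PP   >B
    [0,3] S/(PP/N)   >
      [0,1] "chased" : (S/(PP/N))/PP
      [1,3] PP   <
        [1,2] "which" : PP\NP
        [2,3] "from" : PP\(PP\NP)
    [3,5] (PP/N)/PP   >
      [3,4] "bone" : ((PP/N)/PP)/N
      [4,5] "built" : N
  [5,8] PP   <
    [5,7] N\NP   >
      [5,6] "city" : (N\NP)/NP
      [6,7] "river" : NP
    [7,8] "with" : PP\(N\NP)

N\NP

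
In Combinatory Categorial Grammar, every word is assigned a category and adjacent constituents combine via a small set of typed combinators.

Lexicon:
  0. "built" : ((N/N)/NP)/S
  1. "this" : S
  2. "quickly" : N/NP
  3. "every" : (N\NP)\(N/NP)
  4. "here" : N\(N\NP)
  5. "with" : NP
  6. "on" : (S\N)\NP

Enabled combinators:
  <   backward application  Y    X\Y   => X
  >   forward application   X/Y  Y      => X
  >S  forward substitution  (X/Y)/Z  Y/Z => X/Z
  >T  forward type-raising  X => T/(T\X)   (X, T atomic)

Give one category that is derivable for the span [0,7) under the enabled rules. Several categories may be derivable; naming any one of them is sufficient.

S

[0,7] S   <
  [0,5] N   <
    [0,4] N\NP   <
      [0,3] N/NP   >S
        [0,2] (N/N)/NP   >
          [0,1] "built" : ((N/N)/NP)/S
          [1,2] "this" : S
        [2,3] "quickly" : N/NP
      [3,4] "every" : (N\NP)\(N/NP)
    [4,5] "here" : N\(N\NP)
  [5,7] S\N   <
    [5,6] "with" : NP
    [6,7] "on" : (S\N)\NP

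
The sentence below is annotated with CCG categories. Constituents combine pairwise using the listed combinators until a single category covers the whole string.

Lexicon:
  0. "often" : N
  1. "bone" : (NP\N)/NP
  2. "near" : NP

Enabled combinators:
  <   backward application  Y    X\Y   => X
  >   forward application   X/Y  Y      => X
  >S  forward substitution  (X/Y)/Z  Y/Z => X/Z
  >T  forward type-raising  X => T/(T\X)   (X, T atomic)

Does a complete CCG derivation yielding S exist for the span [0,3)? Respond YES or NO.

N (NP\N)/NP NP
CKY chart[0,3] = {N/(N\NP), NP, NP/(NP\NP), PP/(PP\NP), S/(S\NP)}; S ∉ chart

NO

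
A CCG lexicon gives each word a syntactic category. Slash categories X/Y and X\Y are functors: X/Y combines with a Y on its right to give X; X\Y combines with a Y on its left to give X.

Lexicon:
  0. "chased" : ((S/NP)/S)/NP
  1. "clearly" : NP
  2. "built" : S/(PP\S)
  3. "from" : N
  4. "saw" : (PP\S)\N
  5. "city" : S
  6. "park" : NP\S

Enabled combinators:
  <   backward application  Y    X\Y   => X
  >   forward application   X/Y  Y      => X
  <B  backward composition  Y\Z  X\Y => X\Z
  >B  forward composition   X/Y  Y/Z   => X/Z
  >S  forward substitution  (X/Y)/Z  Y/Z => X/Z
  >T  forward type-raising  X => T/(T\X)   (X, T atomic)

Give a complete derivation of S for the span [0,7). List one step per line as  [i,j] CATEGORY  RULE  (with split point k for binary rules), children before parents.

[0,7] S   >
  [0,5] S/NP   >
    [0,2] (S/NP)/S   >
      [0,1] "chased" : ((S/NP)/S)/NP
      [1,2] "clearly" : NP
    [2,5] S   >
      [2,3] "built" : S/(PP\S)
      [3,5] PP\S   <
        [3,4] "from" : N
        [4,5] "saw" : (PP\S)\N
  [5,7] NP   <
    [5,6] "city" : S
    [6,7] "park" : NP\S

[0,1] ((S/NP)/S)/NP  lex  "chased"
[1,2] NP  lex  "clearly"
[0,2] (S/NP)/S  >  k=1
[2,3] S/(PP\S)  lex  "built"
[3,4] N  lex  "from"
[4,5] (PP\S)\N  lex  "saw"
[3,5] PP\S  <  k=4
[2,5] S  >  k=3
[0,5] S/NP  >  k=2
[5,6] S  lex  "city"
[6,7] NP\S  lex  "park"
[5,7] NP  <  k=6
[0,7] S  >  k=5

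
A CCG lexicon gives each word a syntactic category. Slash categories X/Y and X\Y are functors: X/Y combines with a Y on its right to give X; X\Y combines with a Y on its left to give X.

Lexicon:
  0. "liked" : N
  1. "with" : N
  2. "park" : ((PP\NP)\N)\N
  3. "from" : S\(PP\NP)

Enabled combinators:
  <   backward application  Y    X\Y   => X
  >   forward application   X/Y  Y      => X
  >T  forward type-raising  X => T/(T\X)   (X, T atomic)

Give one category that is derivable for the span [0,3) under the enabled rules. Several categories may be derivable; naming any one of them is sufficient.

PP\NP

[0,4] S   <
  [0,3] PP\NP   <
    [0,1] "liked" : N
    [1,3] (PP\NP)\N   <
      [1,2] "with" : N
      [2,3] "park" : ((PP\NP)\N)\N
  [3,4] "from" : S\(PP\NP)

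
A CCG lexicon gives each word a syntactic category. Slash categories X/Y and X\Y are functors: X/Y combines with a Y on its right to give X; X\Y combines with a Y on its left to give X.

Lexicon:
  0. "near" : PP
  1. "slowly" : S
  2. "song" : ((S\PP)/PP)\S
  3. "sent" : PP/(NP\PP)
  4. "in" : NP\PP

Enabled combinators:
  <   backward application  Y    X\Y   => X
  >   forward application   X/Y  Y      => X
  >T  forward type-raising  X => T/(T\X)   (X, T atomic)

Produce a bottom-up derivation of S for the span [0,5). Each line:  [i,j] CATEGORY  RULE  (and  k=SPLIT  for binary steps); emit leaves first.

[0,1] PP  lex  "near"
[0,1] S/(S\PP)  >T
[1,2] S  lex  "slowly"
[2,3] ((S\PP)/PP)\S  lex  "song"
[1,3] (S\PP)/PP  <  k=2
[3,4] PP/(NP\PP)  lex  "sent"
[4,5] NP\PP  lex  "in"
[3,5] PP  >  k=4
[1,5] S\PP  >  k=3
[0,5] S  >  k=1

[0,5] S   >
  [0,1] S/(S\PP)   >T
    [0,1] "near" : PP
  [1,5] S\PP   >
    [1,3] (S\PP)/PP   <
      [1,2] "slowly" : S
      [2,3] "song" : ((S\PP)/PP)\S
    [3,5] PP   >
      [3,4] "sent" : PP/(NP\PP)
      [4,5] "in" : NP\PP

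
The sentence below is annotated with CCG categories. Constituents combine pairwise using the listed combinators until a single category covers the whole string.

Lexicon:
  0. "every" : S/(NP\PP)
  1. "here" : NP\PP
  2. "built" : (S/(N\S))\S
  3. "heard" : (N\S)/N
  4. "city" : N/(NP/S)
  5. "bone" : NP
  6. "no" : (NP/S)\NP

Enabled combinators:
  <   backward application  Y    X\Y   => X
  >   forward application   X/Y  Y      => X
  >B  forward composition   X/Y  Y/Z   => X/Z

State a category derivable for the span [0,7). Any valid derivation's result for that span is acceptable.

S

[0,7] S   >
  [0,3] S/(N\S)   <
    [0,2] S   >
      [0,1] "every" : S/(NP\PP)
      [1,2] "here" : NP\PP
    [2,3] "built" : (S/(N\S))\S
  [3,7] N\S   >
    [3,4] "heard" : (N\S)/N
    [4,7] N   >
      [4,5] "city" : N/(NP/S)
      [5,7] NP/S   <
        [5,6] "bone" : NP
        [6,7] "no" : (NP/S)\NP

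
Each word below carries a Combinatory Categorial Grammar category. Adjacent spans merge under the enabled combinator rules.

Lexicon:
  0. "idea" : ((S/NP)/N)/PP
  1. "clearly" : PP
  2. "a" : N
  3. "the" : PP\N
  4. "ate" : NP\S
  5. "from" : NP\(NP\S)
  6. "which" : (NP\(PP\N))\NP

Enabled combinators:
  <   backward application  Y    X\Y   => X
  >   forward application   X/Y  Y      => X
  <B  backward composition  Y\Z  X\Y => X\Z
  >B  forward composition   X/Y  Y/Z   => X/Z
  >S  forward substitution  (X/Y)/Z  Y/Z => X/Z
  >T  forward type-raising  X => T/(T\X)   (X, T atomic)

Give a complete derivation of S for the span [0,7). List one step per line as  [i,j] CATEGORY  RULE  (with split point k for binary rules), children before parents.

[0,1] ((S/NP)/N)/PP  lex  "idea"
[1,2] PP  lex  "clearly"
[0,2] (S/NP)/N  >  k=1
[2,3] N  lex  "a"
[0,3] S/NP  >  k=2
[3,4] PP\N  lex  "the"
[4,5] NP\S  lex  "ate"
[5,6] NP\(NP\S)  lex  "from"
[4,6] NP  <  k=5
[6,7] (NP\(PP\N))\NP  lex  "which"
[4,7] NP\(PP\N)  <  k=6
[3,7] NP  <  k=4
[0,7] S  >  k=3

[0,7] S   >
  [0,3] S/NP   >
    [0,2] (S/NP)/N   >
      [0,1] "idea" : ((S/NP)/N)/PP
      [1,2] "clearly" : PP
    [2,3] "a" : N
  [3,7] NP   <
    [3,4] "the" : PP\N
    [4,7] NP\(PP\N)   <
      [4,6] NP   <
        [4,5] "ate" : NP\S
        [5,6] "from" : NP\(NP\S)
      [6,7] "which" : (NP\(PP\N))\NP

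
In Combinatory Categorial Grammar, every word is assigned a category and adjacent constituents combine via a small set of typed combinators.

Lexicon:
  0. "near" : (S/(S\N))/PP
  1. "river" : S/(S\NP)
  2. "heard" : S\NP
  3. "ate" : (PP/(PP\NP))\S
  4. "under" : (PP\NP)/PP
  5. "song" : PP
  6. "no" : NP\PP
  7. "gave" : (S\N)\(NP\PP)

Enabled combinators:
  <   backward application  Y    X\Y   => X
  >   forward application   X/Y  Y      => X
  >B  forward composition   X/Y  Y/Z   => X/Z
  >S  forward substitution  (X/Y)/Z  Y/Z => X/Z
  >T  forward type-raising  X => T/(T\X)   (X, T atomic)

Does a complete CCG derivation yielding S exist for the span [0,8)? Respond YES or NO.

[0,8] S   >
  [0,6] S/(S\N)   >
    [0,1] "near" : (S/(S\N))/PP
    [1,6] PP   >
      [1,4] PP/(PP\NP)   <
        [1,3] S   >
          [1,2] "river" : S/(S\NP)
          [2,3] "heard" : S\NP
        [3,4] "ate" : (PP/(PP\NP))\S
      [4,6] PP\NP   >
        [4,5] "under" : (PP\NP)/PP
        [5,6] "song" : PP
  [6,8] S\N   <
    [6,7] "no" : NP\PP
    [7,8] "gave" : (S\N)\(NP\PP)

YES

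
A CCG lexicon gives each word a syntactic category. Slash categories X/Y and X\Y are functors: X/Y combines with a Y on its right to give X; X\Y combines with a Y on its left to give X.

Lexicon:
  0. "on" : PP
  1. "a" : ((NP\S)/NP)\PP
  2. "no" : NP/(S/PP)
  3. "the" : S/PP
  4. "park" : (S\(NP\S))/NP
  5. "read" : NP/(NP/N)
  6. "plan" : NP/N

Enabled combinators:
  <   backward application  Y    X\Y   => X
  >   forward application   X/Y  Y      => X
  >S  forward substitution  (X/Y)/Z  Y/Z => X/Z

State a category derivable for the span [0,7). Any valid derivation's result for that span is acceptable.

[0,7] S   <
  [0,4] NP\S   >
    [0,2] (NP\S)/NP   <
      [0,1] "on" : PP
      [1,2] "a" : ((NP\S)/NP)\PP
    [2,4] NP   >
      [2,3] "no" : NP/(S/PP)
      [3,4] "the" : S/PP
  [4,7] S\(NP\S)   >
    [4,5] "park" : (S\(NP\S))/NP
    [5,7] NP   >
      [5,6] "read" : NP/(NP/N)
      [6,7] "plan" : NP/N

S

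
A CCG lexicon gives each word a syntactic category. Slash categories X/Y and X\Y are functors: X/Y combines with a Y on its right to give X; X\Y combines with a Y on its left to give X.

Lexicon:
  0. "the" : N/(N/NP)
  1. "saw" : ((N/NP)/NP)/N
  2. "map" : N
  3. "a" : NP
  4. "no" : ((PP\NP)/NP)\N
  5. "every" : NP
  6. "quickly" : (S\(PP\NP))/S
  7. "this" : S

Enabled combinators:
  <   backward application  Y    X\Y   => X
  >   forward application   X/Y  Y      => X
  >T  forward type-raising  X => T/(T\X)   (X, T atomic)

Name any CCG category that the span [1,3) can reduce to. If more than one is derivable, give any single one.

(N/NP)/NP

[0,8] S   <
  [0,6] PP\NP   >
    [0,5] (PP\NP)/NP   <
      [0,4] N   >
        [0,1] "the" : N/(N/NP)
        [1,4] N/NP   >
          [1,3] (N/NP)/NP   >
            [1,2] "saw" : ((N/NP)/NP)/N
            [2,3] "map" : N
          [3,4] "a" : NP
      [4,5] "no" : ((PP\NP)/NP)\N
    [5,6] "every" : NP
  [6,8] S\(PP\NP)   >
    [6,7] "quickly" : (S\(PP\NP))/S
    [7,8] "this" : S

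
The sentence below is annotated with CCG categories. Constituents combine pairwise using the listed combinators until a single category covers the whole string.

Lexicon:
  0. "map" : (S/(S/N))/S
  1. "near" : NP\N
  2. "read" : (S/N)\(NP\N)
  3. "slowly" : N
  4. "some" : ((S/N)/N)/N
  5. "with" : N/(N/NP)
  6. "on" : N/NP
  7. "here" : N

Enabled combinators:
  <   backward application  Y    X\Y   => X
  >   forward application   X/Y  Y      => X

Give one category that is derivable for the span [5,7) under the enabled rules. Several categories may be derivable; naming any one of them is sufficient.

N

[0,8] S   >
  [0,4] S/(S/N)   >
    [0,1] "map" : (S/(S/N))/S
    [1,4] S   >
      [1,3] S/N   <
        [1,2] "near" : NP\N
        [2,3] "read" : (S/N)\(NP\N)
      [3,4] "slowly" : N
  [4,8] S/N   >
    [4,7] (S/N)/N   >
      [4,5] "some" : ((S/N)/N)/N
      [5,7] N   >
        [5,6] "with" : N/(N/NP)
        [6,7] "on" : N/NP
    [7,8] "here" : N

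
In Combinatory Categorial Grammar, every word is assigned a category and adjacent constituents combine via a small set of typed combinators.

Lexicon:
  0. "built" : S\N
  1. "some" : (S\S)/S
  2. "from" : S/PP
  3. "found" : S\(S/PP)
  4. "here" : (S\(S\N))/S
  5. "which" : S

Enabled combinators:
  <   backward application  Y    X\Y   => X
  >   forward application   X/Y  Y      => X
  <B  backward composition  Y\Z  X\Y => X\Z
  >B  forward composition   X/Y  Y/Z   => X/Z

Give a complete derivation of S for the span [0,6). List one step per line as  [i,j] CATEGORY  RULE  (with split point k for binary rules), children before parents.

[0,1] S\N  lex  "built"
[1,2] (S\S)/S  lex  "some"
[2,3] S/PP  lex  "from"
[3,4] S\(S/PP)  lex  "found"
[2,4] S  <  k=3
[1,4] S\S  >  k=2
[0,4] S\N  <B  k=1
[4,5] (S\(S\N))/S  lex  "here"
[5,6] S  lex  "which"
[4,6] S\(S\N)  >  k=5
[0,6] S  <  k=4

[0,6] S   <
  [0,4] S\N   <B
    [0,1] "built" : S\N
    [1,4] S\S   >
      [1,2] "some" : (S\S)/S
      [2,4] S   <
        [2,3] "from" : S/PP
        [3,4] "found" : S\(S/PP)
  [4,6] S\(S\N)   >
    [4,5] "here" : (S\(S\N))/S
    [5,6] "which" : S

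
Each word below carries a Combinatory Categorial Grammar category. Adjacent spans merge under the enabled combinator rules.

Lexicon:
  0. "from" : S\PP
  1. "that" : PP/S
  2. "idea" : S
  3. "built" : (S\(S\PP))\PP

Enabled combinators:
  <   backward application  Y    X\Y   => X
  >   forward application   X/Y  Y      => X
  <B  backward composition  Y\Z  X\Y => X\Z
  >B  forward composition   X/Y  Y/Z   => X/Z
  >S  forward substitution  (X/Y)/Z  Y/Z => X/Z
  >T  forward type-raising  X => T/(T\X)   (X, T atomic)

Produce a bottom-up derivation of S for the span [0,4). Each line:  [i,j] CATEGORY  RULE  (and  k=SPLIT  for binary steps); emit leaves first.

[0,4] S   <
  [0,1] "from" : S\PP
  [1,4] S\(S\PP)   <
    [1,3] PP   >
      [1,2] "that" : PP/S
      [2,3] "idea" : S
    [3,4] "built" : (S\(S\PP))\PP

[0,1] S\PP  lex  "from"
[1,2] PP/S  lex  "that"
[2,3] S  lex  "idea"
[1,3] PP  >  k=2
[3,4] (S\(S\PP))\PP  lex  "built"
[1,4] S\(S\PP)  <  k=3
[0,4] S  <  k=1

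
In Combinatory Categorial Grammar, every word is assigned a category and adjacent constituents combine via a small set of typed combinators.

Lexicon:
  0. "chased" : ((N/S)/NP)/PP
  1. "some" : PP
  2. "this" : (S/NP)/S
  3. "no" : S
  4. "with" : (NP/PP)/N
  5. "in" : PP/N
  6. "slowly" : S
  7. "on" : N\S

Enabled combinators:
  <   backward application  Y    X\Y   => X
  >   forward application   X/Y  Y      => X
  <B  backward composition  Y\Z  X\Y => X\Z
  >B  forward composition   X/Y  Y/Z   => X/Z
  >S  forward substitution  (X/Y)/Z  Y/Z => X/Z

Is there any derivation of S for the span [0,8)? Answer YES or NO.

((N/S)/NP)/PP PP (S/NP)/S S (NP/PP)/N PP/N S N\S
CKY chart[0,8] = {N}; S ∉ chart

NO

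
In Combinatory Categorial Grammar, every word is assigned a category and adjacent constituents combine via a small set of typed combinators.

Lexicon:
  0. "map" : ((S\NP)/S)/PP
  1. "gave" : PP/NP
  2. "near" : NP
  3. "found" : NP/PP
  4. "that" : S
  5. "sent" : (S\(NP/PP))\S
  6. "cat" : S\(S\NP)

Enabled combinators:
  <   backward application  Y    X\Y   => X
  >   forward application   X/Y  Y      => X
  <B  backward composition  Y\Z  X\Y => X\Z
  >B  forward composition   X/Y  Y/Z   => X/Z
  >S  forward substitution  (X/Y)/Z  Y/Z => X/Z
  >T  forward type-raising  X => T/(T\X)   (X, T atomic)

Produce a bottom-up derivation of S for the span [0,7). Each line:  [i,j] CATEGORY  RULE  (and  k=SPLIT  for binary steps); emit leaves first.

[0,1] ((S\NP)/S)/PP  lex  "map"
[1,2] PP/NP  lex  "gave"
[2,3] NP  lex  "near"
[1,3] PP  >  k=2
[0,3] (S\NP)/S  >  k=1
[3,4] NP/PP  lex  "found"
[4,5] S  lex  "that"
[5,6] (S\(NP/PP))\S  lex  "sent"
[4,6] S\(NP/PP)  <  k=5
[3,6] S  <  k=4
[0,6] S\NP  >  k=3
[6,7] S\(S\NP)  lex  "cat"
[0,7] S  <  k=6

[0,7] S   <
  [0,6] S\NP   >
    [0,3] (S\NP)/S   >
      [0,1] "map" : ((S\NP)/S)/PP
      [1,3] PP   >
        [1,2] "gave" : PP/NP
        [2,3] "near" : NP
    [3,6] S   <
      [3,4] "found" : NP/PP
      [4,6] S\(NP/PP)   <
        [4,5] "that" : S
        [5,6] "sent" : (S\(NP/PP))\S
  [6,7] "cat" : S\(S\NP)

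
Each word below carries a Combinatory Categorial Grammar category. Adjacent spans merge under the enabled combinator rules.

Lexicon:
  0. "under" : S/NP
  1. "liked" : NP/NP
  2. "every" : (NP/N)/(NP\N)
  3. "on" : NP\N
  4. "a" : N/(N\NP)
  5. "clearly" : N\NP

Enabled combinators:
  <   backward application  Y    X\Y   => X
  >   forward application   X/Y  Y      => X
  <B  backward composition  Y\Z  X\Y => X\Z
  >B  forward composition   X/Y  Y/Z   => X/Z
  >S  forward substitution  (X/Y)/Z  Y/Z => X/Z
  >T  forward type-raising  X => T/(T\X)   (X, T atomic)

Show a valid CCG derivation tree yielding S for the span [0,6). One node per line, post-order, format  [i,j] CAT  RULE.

[0,6] S   >
  [0,1] "under" : S/NP
  [1,6] NP   >
    [1,4] NP/N   >B
      [1,2] "liked" : NP/NP
      [2,4] NP/N   >
        [2,3] "every" : (NP/N)/(NP\N)
        [3,4] "on" : NP\N
    [4,6] N   >
      [4,5] "a" : N/(N\NP)
      [5,6] "clearly" : N\NP

[0,1] S/NP  lex  "under"
[1,2] NP/NP  lex  "liked"
[2,3] (NP/N)/(NP\N)  lex  "every"
[3,4] NP\N  lex  "on"
[2,4] NP/N  >  k=3
[1,4] NP/N  >B  k=2
[4,5] N/(N\NP)  lex  "a"
[5,6] N\NP  lex  "clearly"
[4,6] N  >  k=5
[1,6] NP  >  k=4
[0,6] S  >  k=1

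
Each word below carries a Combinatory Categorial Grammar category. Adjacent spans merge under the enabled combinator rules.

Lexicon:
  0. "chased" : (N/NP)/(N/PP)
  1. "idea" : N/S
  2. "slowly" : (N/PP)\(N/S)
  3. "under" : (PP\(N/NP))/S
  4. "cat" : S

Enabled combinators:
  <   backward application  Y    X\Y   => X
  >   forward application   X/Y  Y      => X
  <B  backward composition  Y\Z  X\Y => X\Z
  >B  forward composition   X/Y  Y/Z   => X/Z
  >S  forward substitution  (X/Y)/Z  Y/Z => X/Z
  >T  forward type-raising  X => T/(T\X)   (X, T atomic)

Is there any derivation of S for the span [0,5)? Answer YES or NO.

NO

(N/NP)/(N/PP) N/S (N/PP)\(N/S) (PP\(N/NP))/S S
CKY chart[0,5] = {N/(N\PP), NP/(NP\PP), PP, PP/(PP\PP), S/(S\PP)}; S ∉ chart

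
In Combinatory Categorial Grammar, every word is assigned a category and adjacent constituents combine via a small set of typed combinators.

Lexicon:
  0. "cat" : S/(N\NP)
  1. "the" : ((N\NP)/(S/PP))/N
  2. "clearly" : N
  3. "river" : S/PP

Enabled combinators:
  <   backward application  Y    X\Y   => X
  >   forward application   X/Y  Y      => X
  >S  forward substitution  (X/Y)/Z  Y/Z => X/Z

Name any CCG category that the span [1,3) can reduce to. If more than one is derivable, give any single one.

(N\NP)/(S/PP)

[0,4] S   >
  [0,1] "cat" : S/(N\NP)
  [1,4] N\NP   >
    [1,3] (N\NP)/(S/PP)   >
      [1,2] "the" : ((N\NP)/(S/PP))/N
      [2,3] "clearly" : N
    [3,4] "river" : S/PP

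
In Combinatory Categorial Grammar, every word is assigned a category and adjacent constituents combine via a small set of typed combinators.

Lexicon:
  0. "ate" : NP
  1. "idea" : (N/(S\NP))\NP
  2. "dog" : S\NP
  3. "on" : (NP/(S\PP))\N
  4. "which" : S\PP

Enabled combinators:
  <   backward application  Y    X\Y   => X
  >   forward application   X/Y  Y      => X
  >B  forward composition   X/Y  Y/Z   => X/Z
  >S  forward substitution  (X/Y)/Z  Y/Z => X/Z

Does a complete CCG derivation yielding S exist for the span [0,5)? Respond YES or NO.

NP (N/(S\NP))\NP S\NP (NP/(S\PP))\N S\PP
CKY chart[0,5] = {NP}; S ∉ chart

NO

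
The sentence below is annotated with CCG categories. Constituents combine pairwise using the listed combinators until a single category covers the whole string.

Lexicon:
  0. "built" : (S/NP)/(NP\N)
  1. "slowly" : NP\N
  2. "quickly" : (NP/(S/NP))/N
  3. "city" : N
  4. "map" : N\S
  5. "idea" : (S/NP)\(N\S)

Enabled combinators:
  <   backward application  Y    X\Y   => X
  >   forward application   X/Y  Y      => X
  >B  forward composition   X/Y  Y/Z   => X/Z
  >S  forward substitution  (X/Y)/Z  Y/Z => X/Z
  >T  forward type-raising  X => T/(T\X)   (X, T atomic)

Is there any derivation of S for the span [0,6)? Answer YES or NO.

[0,6] S   >
  [0,2] S/NP   >
    [0,1] "built" : (S/NP)/(NP\N)
    [1,2] "slowly" : NP\N
  [2,6] NP   >
    [2,4] NP/(S/NP)   >
      [2,3] "quickly" : (NP/(S/NP))/N
      [3,4] "city" : N
    [4,6] S/NP   <
      [4,5] "map" : N\S
      [5,6] "idea" : (S/NP)\(N\S)

YES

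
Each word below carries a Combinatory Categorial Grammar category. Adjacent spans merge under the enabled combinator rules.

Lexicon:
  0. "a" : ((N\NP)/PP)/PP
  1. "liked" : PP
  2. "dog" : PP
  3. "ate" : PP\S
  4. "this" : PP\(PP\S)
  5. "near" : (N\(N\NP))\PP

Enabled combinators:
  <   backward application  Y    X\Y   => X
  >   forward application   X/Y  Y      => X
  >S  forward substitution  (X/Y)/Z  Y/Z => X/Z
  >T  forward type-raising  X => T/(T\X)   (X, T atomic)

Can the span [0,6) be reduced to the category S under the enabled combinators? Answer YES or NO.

NO

((N\NP)/PP)/PP PP PP PP\S PP\(PP\S) (N\(N\NP))\PP
CKY chart[0,6] = {N, N/(N\N), NP/(NP\N), PP/(PP\N), S/(S\N)}; S ∉ chart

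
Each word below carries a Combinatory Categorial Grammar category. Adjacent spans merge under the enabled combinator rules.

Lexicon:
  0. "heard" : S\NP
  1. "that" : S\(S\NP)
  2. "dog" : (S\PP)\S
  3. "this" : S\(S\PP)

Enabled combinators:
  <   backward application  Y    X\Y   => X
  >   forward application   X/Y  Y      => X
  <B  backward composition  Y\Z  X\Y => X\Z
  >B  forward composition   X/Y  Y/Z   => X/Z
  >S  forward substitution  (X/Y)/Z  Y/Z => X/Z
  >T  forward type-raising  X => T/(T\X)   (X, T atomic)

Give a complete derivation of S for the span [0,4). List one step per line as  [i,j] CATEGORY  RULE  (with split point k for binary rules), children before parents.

[0,1] S\NP  lex  "heard"
[1,2] S\(S\NP)  lex  "that"
[0,2] S  <  k=1
[2,3] (S\PP)\S  lex  "dog"
[0,3] S\PP  <  k=2
[3,4] S\(S\PP)  lex  "this"
[0,4] S  <  k=3

[0,4] S   <
  [0,3] S\PP   <
    [0,2] S   <
      [0,1] "heard" : S\NP
      [1,2] "that" : S\(S\NP)
    [2,3] "dog" : (S\PP)\S
  [3,4] "this" : S\(S\PP)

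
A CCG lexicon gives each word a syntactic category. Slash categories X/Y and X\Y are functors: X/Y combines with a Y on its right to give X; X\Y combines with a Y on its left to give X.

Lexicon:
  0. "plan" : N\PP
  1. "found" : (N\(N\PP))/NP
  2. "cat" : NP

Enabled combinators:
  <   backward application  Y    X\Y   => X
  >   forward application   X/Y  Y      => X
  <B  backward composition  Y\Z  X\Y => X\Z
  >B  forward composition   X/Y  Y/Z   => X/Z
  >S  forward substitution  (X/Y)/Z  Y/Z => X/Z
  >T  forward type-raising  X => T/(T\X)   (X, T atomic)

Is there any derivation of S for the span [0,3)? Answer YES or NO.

N\PP (N\(N\PP))/NP NP
CKY chart[0,3] = {N, N/(N\N), NP/(NP\N), PP/(PP\N), S/(S\N)}; S ∉ chart

NO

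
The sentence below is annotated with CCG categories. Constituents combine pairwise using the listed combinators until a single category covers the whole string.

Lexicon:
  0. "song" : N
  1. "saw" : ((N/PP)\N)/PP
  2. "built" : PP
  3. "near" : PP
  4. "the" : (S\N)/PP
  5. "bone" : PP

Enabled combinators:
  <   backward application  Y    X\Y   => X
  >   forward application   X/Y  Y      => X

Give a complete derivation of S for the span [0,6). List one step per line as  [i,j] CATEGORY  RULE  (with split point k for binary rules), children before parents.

[0,1] N  lex  "song"
[1,2] ((N/PP)\N)/PP  lex  "saw"
[2,3] PP  lex  "built"
[1,3] (N/PP)\N  >  k=2
[0,3] N/PP  <  k=1
[3,4] PP  lex  "near"
[0,4] N  >  k=3
[4,5] (S\N)/PP  lex  "the"
[5,6] PP  lex  "bone"
[4,6] S\N  >  k=5
[0,6] S  <  k=4

[0,6] S   <
  [0,4] N   >
    [0,3] N/PP   <
      [0,1] "song" : N
      [1,3] (N/PP)\N   >
        [1,2] "saw" : ((N/PP)\N)/PP
        [2,3] "built" : PP
    [3,4] "near" : PP
  [4,6] S\N   >
    [4,5] "the" : (S\N)/PP
    [5,6] "bone" : PP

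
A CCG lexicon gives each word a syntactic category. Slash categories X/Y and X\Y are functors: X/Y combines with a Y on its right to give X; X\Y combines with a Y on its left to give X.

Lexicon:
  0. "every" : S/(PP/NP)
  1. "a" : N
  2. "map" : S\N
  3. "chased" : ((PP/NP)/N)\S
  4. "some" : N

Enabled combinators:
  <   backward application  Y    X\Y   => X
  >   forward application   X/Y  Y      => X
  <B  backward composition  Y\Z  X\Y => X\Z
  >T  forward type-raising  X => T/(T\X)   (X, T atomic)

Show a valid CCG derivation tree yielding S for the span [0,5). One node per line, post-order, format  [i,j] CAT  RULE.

[0,1] S/(PP/NP)  lex  "every"
[1,2] N  lex  "a"
[2,3] S\N  lex  "map"
[1,3] S  <  k=2
[3,4] ((PP/NP)/N)\S  lex  "chased"
[1,4] (PP/NP)/N  <  k=3
[4,5] N  lex  "some"
[1,5] PP/NP  >  k=4
[0,5] S  >  k=1

[0,5] S   >
  [0,1] "every" : S/(PP/NP)
  [1,5] PP/NP   >
    [1,4] (PP/NP)/N   <
      [1,3] S   <
        [1,2] "a" : N
        [2,3] "map" : S\N
      [3,4] "chased" : ((PP/NP)/N)\S
    [4,5] "some" : N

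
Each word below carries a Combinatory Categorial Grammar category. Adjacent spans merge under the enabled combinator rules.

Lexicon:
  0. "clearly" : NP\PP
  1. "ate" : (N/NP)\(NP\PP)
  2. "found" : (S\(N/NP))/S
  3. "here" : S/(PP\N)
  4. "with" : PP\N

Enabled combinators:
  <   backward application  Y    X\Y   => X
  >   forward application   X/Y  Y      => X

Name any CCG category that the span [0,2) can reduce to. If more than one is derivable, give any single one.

N/NP

[0,5] S   <
  [0,2] N/NP   <
    [0,1] "clearly" : NP\PP
    [1,2] "ate" : (N/NP)\(NP\PP)
  [2,5] S\(N/NP)   >
    [2,3] "found" : (S\(N/NP))/S
    [3,5] S   >
      [3,4] "here" : S/(PP\N)
      [4,5] "with" : PP\N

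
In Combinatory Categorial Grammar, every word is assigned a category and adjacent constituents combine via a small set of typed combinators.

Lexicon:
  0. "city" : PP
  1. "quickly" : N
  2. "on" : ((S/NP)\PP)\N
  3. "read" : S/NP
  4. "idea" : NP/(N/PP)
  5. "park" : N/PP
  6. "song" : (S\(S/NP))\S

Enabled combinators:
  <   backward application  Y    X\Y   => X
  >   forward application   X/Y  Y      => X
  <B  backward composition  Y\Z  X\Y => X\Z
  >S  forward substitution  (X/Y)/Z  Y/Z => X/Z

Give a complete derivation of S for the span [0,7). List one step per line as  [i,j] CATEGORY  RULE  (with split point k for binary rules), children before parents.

[0,7] S   <
  [0,1] "city" : PP
  [1,7] S\PP   <B
    [1,3] (S/NP)\PP   <
      [1,2] "quickly" : N
      [2,3] "on" : ((S/NP)\PP)\N
    [3,7] S\(S/NP)   <
      [3,6] S   >
        [3,4] "read" : S/NP
        [4,6] NP   >
          [4,5] "idea" : NP/(N/PP)
          [5,6] "park" : N/PP
      [6,7] "song" : (S\(S/NP))\S

[0,1] PP  lex  "city"
[1,2] N  lex  "quickly"
[2,3] ((S/NP)\PP)\N  lex  "on"
[1,3] (S/NP)\PP  <  k=2
[3,4] S/NP  lex  "read"
[4,5] NP/(N/PP)  lex  "idea"
[5,6] N/PP  lex  "park"
[4,6] NP  >  k=5
[3,6] S  >  k=4
[6,7] (S\(S/NP))\S  lex  "song"
[3,7] S\(S/NP)  <  k=6
[1,7] S\PP  <B  k=3
[0,7] S  <  k=1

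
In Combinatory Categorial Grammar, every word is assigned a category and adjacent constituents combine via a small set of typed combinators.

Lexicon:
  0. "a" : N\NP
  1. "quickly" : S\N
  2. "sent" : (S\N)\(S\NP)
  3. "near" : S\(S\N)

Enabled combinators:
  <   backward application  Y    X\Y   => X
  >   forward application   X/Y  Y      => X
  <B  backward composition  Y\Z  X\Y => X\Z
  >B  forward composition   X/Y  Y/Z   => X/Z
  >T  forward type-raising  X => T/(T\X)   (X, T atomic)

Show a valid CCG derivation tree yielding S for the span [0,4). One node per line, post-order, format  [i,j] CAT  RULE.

[0,4] S   <
  [0,3] S\N   <
    [0,2] S\NP   <B
      [0,1] "a" : N\NP
      [1,2] "quickly" : S\N
    [2,3] "sent" : (S\N)\(S\NP)
  [3,4] "near" : S\(S\N)

[0,1] N\NP  lex  "a"
[1,2] S\N  lex  "quickly"
[0,2] S\NP  <B  k=1
[2,3] (S\N)\(S\NP)  lex  "sent"
[0,3] S\N  <  k=2
[3,4] S\(S\N)  lex  "near"
[0,4] S  <  k=3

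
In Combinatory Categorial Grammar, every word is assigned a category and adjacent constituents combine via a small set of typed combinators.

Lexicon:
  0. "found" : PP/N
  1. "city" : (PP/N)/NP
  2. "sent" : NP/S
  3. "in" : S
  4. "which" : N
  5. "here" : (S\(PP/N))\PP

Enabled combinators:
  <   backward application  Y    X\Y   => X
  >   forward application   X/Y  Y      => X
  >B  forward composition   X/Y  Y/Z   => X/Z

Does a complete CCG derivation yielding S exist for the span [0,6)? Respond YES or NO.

YES

[0,6] S   <
  [0,1] "found" : PP/N
  [1,6] S\(PP/N)   <
    [1,5] PP   >
      [1,4] PP/N   >
        [1,2] "city" : (PP/N)/NP
        [2,4] NP   >
          [2,3] "sent" : NP/S
          [3,4] "in" : S
      [4,5] "which" : N
    [5,6] "here" : (S\(PP/N))\PP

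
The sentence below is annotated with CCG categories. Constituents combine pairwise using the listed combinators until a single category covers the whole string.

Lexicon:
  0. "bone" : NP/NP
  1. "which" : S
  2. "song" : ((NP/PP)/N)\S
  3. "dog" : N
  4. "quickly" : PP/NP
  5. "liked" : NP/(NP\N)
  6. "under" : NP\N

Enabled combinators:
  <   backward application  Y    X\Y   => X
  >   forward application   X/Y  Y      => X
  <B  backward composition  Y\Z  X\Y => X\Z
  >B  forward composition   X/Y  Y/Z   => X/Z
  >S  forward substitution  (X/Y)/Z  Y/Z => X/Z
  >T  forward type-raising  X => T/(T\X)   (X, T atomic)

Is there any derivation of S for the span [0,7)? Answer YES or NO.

NO

NP/NP S ((NP/PP)/N)\S N PP/NP NP/(NP\N) NP\N
CKY chart[0,7] = {N/(N\NP), NP, NP/(NP\NP), NP/(PP\PP), PP/(PP\NP), S/(S\NP)}; S ∉ chart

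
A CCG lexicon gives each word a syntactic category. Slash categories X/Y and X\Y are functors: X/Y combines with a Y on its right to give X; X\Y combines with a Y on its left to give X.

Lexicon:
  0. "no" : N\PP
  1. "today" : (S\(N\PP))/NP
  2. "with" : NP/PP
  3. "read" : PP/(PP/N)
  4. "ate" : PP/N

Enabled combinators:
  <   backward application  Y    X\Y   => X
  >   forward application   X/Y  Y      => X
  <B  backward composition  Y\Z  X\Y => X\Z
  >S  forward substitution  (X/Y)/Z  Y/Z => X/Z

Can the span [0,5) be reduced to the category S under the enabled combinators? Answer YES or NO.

[0,5] S   <
  [0,1] "no" : N\PP
  [1,5] S\(N\PP)   >
    [1,2] "today" : (S\(N\PP))/NP
    [2,5] NP   >
      [2,3] "with" : NP/PP
      [3,5] PP   >
        [3,4] "read" : PP/(PP/N)
        [4,5] "ate" : PP/N

YES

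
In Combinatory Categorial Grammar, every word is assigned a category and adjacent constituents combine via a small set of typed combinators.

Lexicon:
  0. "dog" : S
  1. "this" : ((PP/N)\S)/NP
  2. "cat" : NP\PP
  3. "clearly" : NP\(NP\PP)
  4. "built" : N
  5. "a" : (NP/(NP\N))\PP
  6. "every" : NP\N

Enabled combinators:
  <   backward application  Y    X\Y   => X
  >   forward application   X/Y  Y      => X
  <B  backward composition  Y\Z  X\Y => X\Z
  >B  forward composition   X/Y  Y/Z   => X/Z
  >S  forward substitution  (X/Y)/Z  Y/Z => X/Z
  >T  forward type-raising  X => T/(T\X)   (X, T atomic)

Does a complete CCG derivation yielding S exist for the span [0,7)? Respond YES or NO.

NO

S ((PP/N)\S)/NP NP\PP NP\(NP\PP) N (NP/(NP\N))\PP NP\N
CKY chart[0,7] = {N/(N\NP), NP, NP/(NP\NP), PP/(PP\NP), S/(S\NP)}; S ∉ chart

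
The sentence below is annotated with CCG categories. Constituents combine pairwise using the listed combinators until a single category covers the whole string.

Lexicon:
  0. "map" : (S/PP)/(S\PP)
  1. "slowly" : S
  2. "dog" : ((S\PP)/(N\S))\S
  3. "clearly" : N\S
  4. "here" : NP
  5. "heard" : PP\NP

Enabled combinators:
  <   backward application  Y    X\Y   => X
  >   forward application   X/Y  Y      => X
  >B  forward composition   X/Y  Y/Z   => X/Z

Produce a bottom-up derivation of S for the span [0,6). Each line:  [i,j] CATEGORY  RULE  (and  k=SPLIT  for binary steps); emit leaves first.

[0,6] S   >
  [0,4] S/PP   >
    [0,1] "map" : (S/PP)/(S\PP)
    [1,4] S\PP   >
      [1,3] (S\PP)/(N\S)   <
        [1,2] "slowly" : S
        [2,3] "dog" : ((S\PP)/(N\S))\S
      [3,4] "clearly" : N\S
  [4,6] PP   <
    [4,5] "here" : NP
    [5,6] "heard" : PP\NP

[0,1] (S/PP)/(S\PP)  lex  "map"
[1,2] S  lex  "slowly"
[2,3] ((S\PP)/(N\S))\S  lex  "dog"
[1,3] (S\PP)/(N\S)  <  k=2
[3,4] N\S  lex  "clearly"
[1,4] S\PP  >  k=3
[0,4] S/PP  >  k=1
[4,5] NP  lex  "here"
[5,6] PP\NP  lex  "heard"
[4,6] PP  <  k=5
[0,6] S  >  k=4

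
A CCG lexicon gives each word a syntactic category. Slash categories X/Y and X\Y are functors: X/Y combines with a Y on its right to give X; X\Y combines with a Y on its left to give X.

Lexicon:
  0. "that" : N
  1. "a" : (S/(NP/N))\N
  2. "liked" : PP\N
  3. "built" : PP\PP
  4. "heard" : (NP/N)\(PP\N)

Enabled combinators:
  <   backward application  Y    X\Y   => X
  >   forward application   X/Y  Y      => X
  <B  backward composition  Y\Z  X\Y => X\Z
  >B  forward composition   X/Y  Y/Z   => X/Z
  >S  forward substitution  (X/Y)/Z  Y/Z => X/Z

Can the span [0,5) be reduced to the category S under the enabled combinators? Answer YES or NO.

YES

[0,5] S   >
  [0,2] S/(NP/N)   <
    [0,1] "that" : N
    [1,2] "a" : (S/(NP/N))\N
  [2,5] NP/N   <
    [2,4] PP\N   <B
      [2,3] "liked" : PP\N
      [3,4] "built" : PP\PP
    [4,5] "heard" : (NP/N)\(PP\N)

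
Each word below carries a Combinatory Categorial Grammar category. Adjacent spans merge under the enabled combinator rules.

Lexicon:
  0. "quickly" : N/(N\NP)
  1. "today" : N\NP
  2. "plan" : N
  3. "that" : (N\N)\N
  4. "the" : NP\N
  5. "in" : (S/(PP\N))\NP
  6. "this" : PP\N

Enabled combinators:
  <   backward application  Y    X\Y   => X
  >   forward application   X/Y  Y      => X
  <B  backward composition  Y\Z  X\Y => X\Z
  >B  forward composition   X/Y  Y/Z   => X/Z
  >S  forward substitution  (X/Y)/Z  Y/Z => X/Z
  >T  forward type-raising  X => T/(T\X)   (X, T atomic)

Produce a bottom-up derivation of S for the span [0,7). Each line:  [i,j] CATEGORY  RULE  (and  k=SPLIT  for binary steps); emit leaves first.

[0,1] N/(N\NP)  lex  "quickly"
[1,2] N\NP  lex  "today"
[0,2] N  >  k=1
[2,3] N  lex  "plan"
[3,4] (N\N)\N  lex  "that"
[2,4] N\N  <  k=3
[4,5] NP\N  lex  "the"
[2,5] NP\N  <B  k=4
[0,5] NP  <  k=2
[5,6] (S/(PP\N))\NP  lex  "in"
[0,6] S/(PP\N)  <  k=5
[6,7] PP\N  lex  "this"
[0,7] S  >  k=6

[0,7] S   >
  [0,6] S/(PP\N)   <
    [0,5] NP   <
      [0,2] N   >
        [0,1] "quickly" : N/(N\NP)
        [1,2] "today" : N\NP
      [2,5] NP\N   <B
        [2,4] N\N   <
          [2,3] "plan" : N
          [3,4] "that" : (N\N)\N
        [4,5] "the" : NP\N
    [5,6] "in" : (S/(PP\N))\NP
  [6,7] "this" : PP\N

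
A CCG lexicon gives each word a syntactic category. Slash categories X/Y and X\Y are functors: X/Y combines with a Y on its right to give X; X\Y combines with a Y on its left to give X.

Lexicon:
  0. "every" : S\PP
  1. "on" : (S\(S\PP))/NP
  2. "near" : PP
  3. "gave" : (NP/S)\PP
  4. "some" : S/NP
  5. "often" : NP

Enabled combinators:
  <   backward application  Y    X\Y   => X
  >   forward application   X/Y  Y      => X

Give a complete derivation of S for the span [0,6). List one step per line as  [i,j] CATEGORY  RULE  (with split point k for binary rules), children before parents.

[0,1] S\PP  lex  "every"
[1,2] (S\(S\PP))/NP  lex  "on"
[2,3] PP  lex  "near"
[3,4] (NP/S)\PP  lex  "gave"
[2,4] NP/S  <  k=3
[4,5] S/NP  lex  "some"
[5,6] NP  lex  "often"
[4,6] S  >  k=5
[2,6] NP  >  k=4
[1,6] S\(S\PP)  >  k=2
[0,6] S  <  k=1

[0,6] S   <
  [0,1] "every" : S\PP
  [1,6] S\(S\PP)   >
    [1,2] "on" : (S\(S\PP))/NP
    [2,6] NP   >
      [2,4] NP/S   <
        [2,3] "near" : PP
        [3,4] "gave" : (NP/S)\PP
      [4,6] S   >
        [4,5] "some" : S/NP
        [5,6] "often" : NP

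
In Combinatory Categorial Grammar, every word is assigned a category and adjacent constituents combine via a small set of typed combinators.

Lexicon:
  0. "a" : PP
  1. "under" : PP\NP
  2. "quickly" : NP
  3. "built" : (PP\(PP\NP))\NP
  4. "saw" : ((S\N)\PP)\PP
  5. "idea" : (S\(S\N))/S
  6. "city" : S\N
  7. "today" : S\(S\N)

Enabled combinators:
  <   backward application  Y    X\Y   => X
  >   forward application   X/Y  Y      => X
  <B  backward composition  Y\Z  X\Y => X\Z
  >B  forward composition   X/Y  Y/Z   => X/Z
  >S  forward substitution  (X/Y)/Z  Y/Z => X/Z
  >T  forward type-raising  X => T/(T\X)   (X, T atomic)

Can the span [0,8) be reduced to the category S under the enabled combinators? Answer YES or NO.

YES

[0,8] S   <
  [0,5] S\N   <
    [0,1] "a" : PP
    [1,5] (S\N)\PP   <
      [1,4] PP   <
        [1,2] "under" : PP\NP
        [2,4] PP\(PP\NP)   <
          [2,3] "quickly" : NP
          [3,4] "built" : (PP\(PP\NP))\NP
      [4,5] "saw" : ((S\N)\PP)\PP
  [5,8] S\(S\N)   >
    [5,6] "idea" : (S\(S\N))/S
    [6,8] S   <
      [6,7] "city" : S\N
      [7,8] "today" : S\(S\N)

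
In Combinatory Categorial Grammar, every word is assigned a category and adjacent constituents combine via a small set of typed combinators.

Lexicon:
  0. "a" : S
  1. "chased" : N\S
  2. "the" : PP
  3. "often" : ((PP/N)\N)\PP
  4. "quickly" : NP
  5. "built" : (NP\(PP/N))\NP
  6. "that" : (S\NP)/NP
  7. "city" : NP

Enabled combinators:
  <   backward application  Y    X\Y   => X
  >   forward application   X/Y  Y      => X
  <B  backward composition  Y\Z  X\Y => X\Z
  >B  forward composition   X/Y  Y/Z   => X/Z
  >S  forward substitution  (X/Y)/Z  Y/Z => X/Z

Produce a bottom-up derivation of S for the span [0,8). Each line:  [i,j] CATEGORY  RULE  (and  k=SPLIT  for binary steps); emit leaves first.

[0,8] S   <
  [0,6] NP   <
    [0,2] N   <
      [0,1] "a" : S
      [1,2] "chased" : N\S
    [2,6] NP\N   <B
      [2,4] (PP/N)\N   <
        [2,3] "the" : PP
        [3,4] "often" : ((PP/N)\N)\PP
      [4,6] NP\(PP/N)   <
        [4,5] "quickly" : NP
        [5,6] "built" : (NP\(PP/N))\NP
  [6,8] S\NP   >
    [6,7] "that" : (S\NP)/NP
    [7,8] "city" : NP

[0,1] S  lex  "a"
[1,2] N\S  lex  "chased"
[0,2] N  <  k=1
[2,3] PP  lex  "the"
[3,4] ((PP/N)\N)\PP  lex  "often"
[2,4] (PP/N)\N  <  k=3
[4,5] NP  lex  "quickly"
[5,6] (NP\(PP/N))\NP  lex  "built"
[4,6] NP\(PP/N)  <  k=5
[2,6] NP\N  <B  k=4
[0,6] NP  <  k=2
[6,7] (S\NP)/NP  lex  "that"
[7,8] NP  lex  "city"
[6,8] S\NP  >  k=7
[0,8] S  <  k=6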